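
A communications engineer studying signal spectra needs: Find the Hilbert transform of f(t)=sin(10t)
The Hilbert transform shifts each frequency component by -pi/2.
H{sin(wt)} = -cos(wt)
With w = 10: H{sin(10t)} = -cos(10t)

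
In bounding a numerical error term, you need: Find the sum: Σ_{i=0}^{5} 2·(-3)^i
Geometric series: S = a(1 - r^n)/(1 - r)
a = 2, r = -3, n = 6
S = 2(1 - 729)/4 = -364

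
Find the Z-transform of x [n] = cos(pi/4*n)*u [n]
Z{cos(w0*n)*u[n]}=z(z - cos(w0))/(z^2-2z*cos(w0)+1)
With w0=pi/4: X(z)=z(z - cos(pi/4))/(z^2-2z*cos(pi/4)+1)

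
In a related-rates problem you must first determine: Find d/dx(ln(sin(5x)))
Chain rule: d/dx[ln(u)]=u'/u where u=sin(5x)
u'=5cos(5x)

Answer: (5cos(5x))/(sin(5x))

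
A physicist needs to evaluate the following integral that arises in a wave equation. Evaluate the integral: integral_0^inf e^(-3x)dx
integral_0^inf e^(-3x) dx=[-1/3*e^(-3x)]_0^inf
=0 - (-1/3)=1/3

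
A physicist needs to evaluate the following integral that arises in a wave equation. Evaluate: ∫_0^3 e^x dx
Antiderivative: e^x
Evaluate: (e^3-1)

Answer: e^3-1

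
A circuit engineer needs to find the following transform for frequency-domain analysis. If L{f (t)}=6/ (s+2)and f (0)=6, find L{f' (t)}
L{f'(t)}=s·F(s) - f(0)=6s/(s + 2) - 6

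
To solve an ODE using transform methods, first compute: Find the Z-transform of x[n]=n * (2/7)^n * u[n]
Using the property Z{n * a^n * u[n]}=az/(z-a)^2
With a=2/7: X(z)=(2/7)z/(z - 2/7)^2, |z| > 2/7

Answer: (2/7)z/(z - 2/7)^2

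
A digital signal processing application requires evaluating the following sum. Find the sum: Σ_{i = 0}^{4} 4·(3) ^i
Geometric series: S = a(1 - r^n)/(1 - r)
a = 4, r = 3, n = 5
S = 4(1 - 243)/-2 = 484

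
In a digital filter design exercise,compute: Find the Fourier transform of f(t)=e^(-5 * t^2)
The Fourier transform of a Gaussian e^(-a * t^2) is sqrt(pi/a) * e^(-omega^2/(4a)).
With a=5: F(omega)=sqrt(pi/5) * e^(-omega^2/20)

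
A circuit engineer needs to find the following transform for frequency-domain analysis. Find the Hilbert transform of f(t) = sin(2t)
The Hilbert transform shifts each frequency component by -pi/2.
H{sin(wt)} = -cos(wt)
With w = 2: H{sin(2t)} = -cos(2t)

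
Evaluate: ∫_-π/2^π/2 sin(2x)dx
Antiderivative: -cos(2x)/2
Evaluate at bounds: [-cos(2·π/2)/2] - [-cos(2·-π/2)/2]
= (-(-1)+(-1))/2 = 0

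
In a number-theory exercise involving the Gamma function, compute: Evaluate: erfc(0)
erfc(x) = 1 - erf(x); erfc(0) = 1 - erf(0) = 1-0 = 1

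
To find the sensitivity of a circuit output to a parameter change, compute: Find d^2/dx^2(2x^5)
Apply power rule 2 times:
d^1: 10x^4
d^2: 40x^3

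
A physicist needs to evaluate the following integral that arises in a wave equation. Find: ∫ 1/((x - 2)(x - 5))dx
Partial fractions: 1/((x-2)(x-5))=A/(x-2) + B/(x-5)
A=-1/3, B=1/3
∫ [-1/3· 1/(x-2) + 1/3· 1/(x-5)] dx
=(1/3)[ln|x-5| - ln|x-2|] + C

Answer: (1/3)·ln|(x-5)/(x-2)| + C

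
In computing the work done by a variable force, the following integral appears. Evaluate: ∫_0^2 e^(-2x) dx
Antiderivative: (1/(-2))e^(-2x)
Evaluate: (1/(-2))(e^-4 - 1)

Answer: (e^-4 - 1)/(-2)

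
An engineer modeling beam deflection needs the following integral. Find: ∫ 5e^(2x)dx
Since d/dx[e^(2x)]=2e^(2x), we get 5/2 e^(2x) + C

Answer: (5/2)e^(2x) + C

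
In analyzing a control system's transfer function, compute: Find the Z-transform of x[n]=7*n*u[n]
Z{n*u[n]} = z/(z-1)^2
By linearity: Z{7*n*u[n]} = 7z/(z-1)^2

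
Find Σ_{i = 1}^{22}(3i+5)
=3·Σ i + 5·22=3·253 + 110=869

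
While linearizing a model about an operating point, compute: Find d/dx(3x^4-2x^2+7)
Power rule: d/dx(ax^n)=n·a·x^(n-1)
Term by term: 12·x^3 - 4·x

Answer: 12x^3 - 4x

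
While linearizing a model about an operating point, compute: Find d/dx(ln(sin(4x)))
Chain rule: d/dx[ln(u)]=u'/u where u=sin(4x)
u'=4cos(4x)

Answer: (4cos(4x))/(sin(4x))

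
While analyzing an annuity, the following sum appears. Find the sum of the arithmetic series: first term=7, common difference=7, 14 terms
Last term: a_n = 7+(14-1)·7 = 98
Sum = n(a_1+a_n)/2 = 14(7+98)/2 = 735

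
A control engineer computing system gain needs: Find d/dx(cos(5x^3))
Chain rule: d/dx[cos(u)]=-sin(u)·u' where u=5x^3
u'=15x^2

Answer: -15x^2·sin(5x^3)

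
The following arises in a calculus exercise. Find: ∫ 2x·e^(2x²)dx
Let u = 2x², du = 4x dx
∫ (1/2)e^u du = e^u/2 + C

Answer: e^(2x²)/2 + C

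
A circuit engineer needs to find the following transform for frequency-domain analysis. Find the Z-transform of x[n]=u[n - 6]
Using the time-shift property: Z{u[n-6]} = z^(-6) * z/(z-1)
= z^(-5)/(z-1)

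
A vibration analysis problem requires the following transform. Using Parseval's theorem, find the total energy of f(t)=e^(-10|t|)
Parseval's theorem: E=integral |f(t)|^2 dt=(1/2pi) integral |F(omega)|^2 domega
E=integral_{-inf}^{inf} e^(-20|t|) dt=2*integral_0^inf e^(-20t) dt=2/(2*10)=1/10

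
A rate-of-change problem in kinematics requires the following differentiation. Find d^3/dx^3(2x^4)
Apply power rule 3 times:
d^1: 8x^3
d^2: 24x^2
d^3: 48x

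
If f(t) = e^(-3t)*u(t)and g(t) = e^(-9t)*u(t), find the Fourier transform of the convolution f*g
By the convolution theorem: F{f*g}=F(omega)*G(omega)
F(omega)=1/(3+j*omega), G(omega)=1/(9+j*omega)
F{f*g}=1/((3+j*omega)(9+j*omega))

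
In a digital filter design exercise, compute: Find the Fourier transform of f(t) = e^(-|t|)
Using the standard pair: F{e^(-a|t|)}=2a/(a^2+omega^2)
With a=1: F(omega)=2/(1+omega^2)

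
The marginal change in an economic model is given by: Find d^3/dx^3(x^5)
Apply power rule 3 times:
d^1: 5x^4
d^2: 20x^3
d^3: 60x^2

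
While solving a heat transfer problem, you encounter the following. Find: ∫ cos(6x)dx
Using substitution u=6x: ∫ cos(u) du/6=sin(u)/6+C

Answer: (1/6)sin(6x)+C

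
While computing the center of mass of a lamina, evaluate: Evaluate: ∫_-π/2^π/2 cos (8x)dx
Antiderivative: sin(8x)/8
Evaluate at bounds: [sin(8·π/2)/8] - [sin(8·-π/2)/8]
=((0) - (0))/8=0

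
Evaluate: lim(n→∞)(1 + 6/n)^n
This is the definition of e^6: lim(1 + 6/n)^n=e^6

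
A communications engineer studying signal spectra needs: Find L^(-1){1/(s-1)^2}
L^(-1){1/(s-a)^n}=t^(n-1)·e^(at)/(n-1)!
Here a=1, n=2: t^1·e^(t)/1

Answer: t·e^(t)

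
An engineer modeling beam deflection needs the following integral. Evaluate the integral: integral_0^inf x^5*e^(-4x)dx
This is a Gamma integral. Substitute u = 4x (du = 4 dx):
integral_0^inf x^5 * e^(-4x) dx = (1/4^6) integral_0^inf u^5 * e^(-u) du
= Gamma(6)/4^6 = 5!/4^6 = 120/4096

Answer: 15/512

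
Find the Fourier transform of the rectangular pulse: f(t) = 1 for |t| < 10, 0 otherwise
F(omega)=integral from -10 to 10 of e^(-j*omega*t) dt
=2*sin(10*omega)/omega=20*sinc(10*omega/pi)

Answer: 2*sin(10*omega)/omega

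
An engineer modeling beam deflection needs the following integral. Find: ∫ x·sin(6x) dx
By parts: u=x, dv=sin(6x) dx
du=dx, v=-cos(6x)/6
=-x·cos(6x)/6 + sin(6x)/6² + C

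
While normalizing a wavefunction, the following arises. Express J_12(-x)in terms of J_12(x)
For integer n: J_n(-x)=(-1)^n J_n(x)
With n=12: J_12(-x)=(-1)^12 J_12(x)=J_12(x)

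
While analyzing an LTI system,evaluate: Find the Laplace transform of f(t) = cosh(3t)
L{cosh(at)}=s/(s²-a²)
L{cosh(3t)}=s/(s²-9)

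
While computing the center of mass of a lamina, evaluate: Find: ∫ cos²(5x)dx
Using identity cos²(u)=(1 + cos(2u))/2:
∫ (1 + cos(10x))/2 dx=x/2 + sin(10x)/20 + C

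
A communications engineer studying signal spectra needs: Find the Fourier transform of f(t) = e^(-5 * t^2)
The Fourier transform of a Gaussian e^(-a * t^2) is sqrt(pi/a) * e^(-omega^2/(4a)).
With a = 5: F(omega) = sqrt(pi/5) * e^(-omega^2/20)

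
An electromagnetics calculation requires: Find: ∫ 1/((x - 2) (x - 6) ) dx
Partial fractions: 1/((x-2)(x-6)) = A/(x-2) + B/(x-6)
A = -1/4, B = 1/4
∫ [-1/4· 1/(x-2) + 1/4· 1/(x-6)] dx
= (1/4)[ln|x-6| - ln|x-2|] + C

Answer: (1/4)·ln|(x-6)/(x-2)| + C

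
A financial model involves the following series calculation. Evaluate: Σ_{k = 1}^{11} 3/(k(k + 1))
Partial fractions: 3/(k(k + 1)) = 3/k - 3/(k + 1)
Telescoping sum: 3(1 - 1/12) = 3·11/12

Answer: 11/4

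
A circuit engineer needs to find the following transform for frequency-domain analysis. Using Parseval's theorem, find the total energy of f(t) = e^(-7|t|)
Parseval's theorem: E = integral |f(t)|^2 dt = (1/2pi) integral |F(omega)|^2 domega
E = integral_{-inf}^{inf} e^(-14|t|) dt = 2 * integral_0^inf e^(-14t) dt = 2/(2 * 7) = 1/7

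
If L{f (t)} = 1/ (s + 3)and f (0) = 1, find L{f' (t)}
L{f'(t)}=s·F(s) - f(0)=s/(s + 3) - 1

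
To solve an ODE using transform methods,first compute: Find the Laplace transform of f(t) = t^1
L{t^n} = n!/s^(n+1)
L{t^1} = 1!/s^2 = 1/s^2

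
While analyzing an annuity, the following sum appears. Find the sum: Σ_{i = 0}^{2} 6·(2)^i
Geometric series: S=a(1 - r^n)/(1 - r)
a=6, r=2, n=3
S=6(1-8)/-1=42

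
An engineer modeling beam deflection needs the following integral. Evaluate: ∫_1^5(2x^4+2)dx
Step 1: Find antiderivative F(x)=(2/5)x^5 + 2x
Step 2: F(5) - F(1)=1260 - (12/5)=6288/5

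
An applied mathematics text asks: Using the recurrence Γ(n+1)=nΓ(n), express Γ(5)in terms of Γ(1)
Γ(5)=4Γ(4)=4·3Γ(3)=...=4!·Γ(1)=24·Γ(1)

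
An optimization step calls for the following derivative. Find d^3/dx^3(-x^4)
Apply power rule 3 times:
d^1: -4x^3
d^2: -12x^2
d^3: -24x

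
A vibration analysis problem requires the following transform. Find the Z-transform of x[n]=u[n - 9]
Using the time-shift property: Z{u[n-9]}=z^(-9) * z/(z-1)
=z^(-8)/(z-1)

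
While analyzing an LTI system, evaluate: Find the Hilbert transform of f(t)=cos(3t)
The Hilbert transform shifts each frequency component by -pi/2.
H{cos(wt)}=sin(wt)
With w=3: H{cos(3t)}=sin(3t)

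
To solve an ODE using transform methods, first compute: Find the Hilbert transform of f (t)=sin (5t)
The Hilbert transform shifts each frequency component by -pi/2.
H{sin(wt)}=-cos(wt)
With w=5: H{sin(5t)}=-cos(5t)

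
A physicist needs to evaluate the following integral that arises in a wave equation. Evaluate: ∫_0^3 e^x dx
Antiderivative: e^x
Evaluate: (e^3 - 1)

Answer: e^3 - 1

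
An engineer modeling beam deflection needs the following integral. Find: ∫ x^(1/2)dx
Power rule: ∫ x^(1/2) dx = x^(3/2)/(3/2)+C

Answer: (2/3)·x^(3/2)+C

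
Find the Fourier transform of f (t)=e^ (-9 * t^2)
The Fourier transform of a Gaussian e^(-a*t^2) is sqrt(pi/a)*e^(-omega^2/(4a)).
With a=9: F(omega)=sqrt(pi)/3*e^(-omega^2/36)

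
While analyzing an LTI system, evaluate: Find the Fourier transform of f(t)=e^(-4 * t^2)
The Fourier transform of a Gaussian e^(-a*t^2) is sqrt(pi/a)*e^(-omega^2/(4a)).
With a = 4: F(omega) = sqrt(pi)/2*e^(-omega^2/16)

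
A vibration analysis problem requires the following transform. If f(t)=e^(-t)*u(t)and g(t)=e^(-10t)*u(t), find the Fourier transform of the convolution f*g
By the convolution theorem: F{f*g}=F(omega)*G(omega)
F(omega)=1/(1 + j*omega), G(omega)=1/(10 + j*omega)
F{f*g}=1/((1 + j*omega)(10 + j*omega))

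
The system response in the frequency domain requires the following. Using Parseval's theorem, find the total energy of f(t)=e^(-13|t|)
Parseval's theorem: E = integral |f(t)|^2 dt = (1/2pi) integral |F(omega)|^2 domega
E = integral_{-inf}^{inf} e^(-26|t|) dt = 2*integral_0^inf e^(-26t) dt = 2/(2*13) = 1/13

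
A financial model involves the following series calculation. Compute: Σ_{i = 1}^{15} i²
Using formula: Σ i^2=n(n+1)(2n+1)/6=15·16·31/6=1240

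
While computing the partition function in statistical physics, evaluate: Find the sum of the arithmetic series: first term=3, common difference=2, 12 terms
Last term: a_n=3+(12-1)·2=25
Sum=n(a_1+a_n)/2=12(3+25)/2=168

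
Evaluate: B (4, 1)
B(x,y) = Γ(x)Γ(y)/Γ(x + y) = (x-1)!(y-1)!/(x + y-1)!
B(4,1) = 3!·0!/4! = 1/4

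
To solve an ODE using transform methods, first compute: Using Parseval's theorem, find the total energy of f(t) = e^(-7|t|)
Parseval's theorem: E = integral |f(t)|^2 dt = (1/2pi) integral |F(omega)|^2 domega
E = integral_{-inf}^{inf} e^(-14|t|) dt = 2*integral_0^inf e^(-14t) dt = 2/(2*7) = 1/7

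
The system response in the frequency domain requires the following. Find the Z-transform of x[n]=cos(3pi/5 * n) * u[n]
Z{cos(w0*n)*u[n]}=z(z - cos(w0))/(z^2-2z*cos(w0)+1)
With w0=3pi/5: X(z)=z(z - cos(3pi/5))/(z^2-2z*cos(3pi/5)+1)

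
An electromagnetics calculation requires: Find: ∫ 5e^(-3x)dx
Since d/dx[e^(-3x)] = -3e^(-3x), we get -5/3 e^(-3x)+C

Answer: (-5/3)e^(-3x)+C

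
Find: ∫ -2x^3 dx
Using power rule: ∫ -2x^3 dx = -2/4 x^4+C = (-1/2)x^4+C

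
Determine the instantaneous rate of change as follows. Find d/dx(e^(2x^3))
Chain rule: d/dx[e^u]=e^u · u' where u=2x^3
u'=6x^2

Answer: 6x^2·e^(2x^3)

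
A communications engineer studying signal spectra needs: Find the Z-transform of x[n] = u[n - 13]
Using the time-shift property: Z{u[n-13]}=z^(-13) * z/(z-1)
=z^(-12)/(z-1)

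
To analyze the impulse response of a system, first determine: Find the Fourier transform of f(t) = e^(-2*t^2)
The Fourier transform of a Gaussian e^(-a*t^2) is sqrt(pi/a)*e^(-omega^2/(4a)).
With a=2: F(omega)=sqrt(pi/2)*e^(-omega^2/8)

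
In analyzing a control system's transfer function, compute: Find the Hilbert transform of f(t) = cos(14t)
The Hilbert transform shifts each frequency component by -pi/2.
H{cos(wt)}=sin(wt)
With w=14: H{cos(14t)}=sin(14t)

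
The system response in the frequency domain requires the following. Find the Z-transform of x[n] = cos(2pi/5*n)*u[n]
Z{cos(w0*n)*u[n]} = z(z - cos(w0))/(z^2 - 2z*cos(w0) + 1)
With w0 = 2pi/5: X(z) = z(z - cos(2pi/5))/(z^2 - 2z*cos(2pi/5) + 1)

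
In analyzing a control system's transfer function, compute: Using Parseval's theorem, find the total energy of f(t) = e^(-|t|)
Parseval's theorem: E = integral |f(t)|^2 dt = (1/2pi) integral |F(omega)|^2 domega
E = integral_{-inf}^{inf} e^(-2|t|) dt = 2*integral_0^inf e^(-2t) dt = 2/(2*1) = 1/1

Answer: 1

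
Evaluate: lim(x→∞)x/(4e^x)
Apply L'Hôpital 1 times (∞/∞ each time):
Eventually get 1!/(4e^x) → 0

Answer: 0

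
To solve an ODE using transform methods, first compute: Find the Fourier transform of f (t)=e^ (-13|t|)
Using the standard pair: F{e^(-a|t|)} = 2a/(a^2+omega^2)
With a = 13: F(omega) = 26/(169+omega^2)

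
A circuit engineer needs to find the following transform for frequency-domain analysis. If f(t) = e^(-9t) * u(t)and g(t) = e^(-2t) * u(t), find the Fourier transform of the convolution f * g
By the convolution theorem: F{f * g}=F(omega) * G(omega)
F(omega)=1/(9 + j * omega), G(omega)=1/(2 + j * omega)
F{f * g}=1/((9 + j * omega)(2 + j * omega))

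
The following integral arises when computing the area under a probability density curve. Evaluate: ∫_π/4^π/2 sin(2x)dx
Antiderivative: -cos(2x)/2
Evaluate at bounds: [-cos(2·π/2)/2] - [-cos(2·π/4)/2]
= (-(-1) + (0))/2 = 1/2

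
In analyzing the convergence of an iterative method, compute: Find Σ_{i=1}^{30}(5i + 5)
=5·Σ i + 5·30=5·465 + 150=2475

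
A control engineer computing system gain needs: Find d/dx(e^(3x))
Chain rule: d/dx[e^u] = e^u · u' where u = 3x
u' = 3

Answer: 3·e^(3x)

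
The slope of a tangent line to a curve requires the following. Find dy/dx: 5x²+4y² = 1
Differentiate: 10x + 8y·(dy/dx)=0
dy/dx=-10x/(8y)=-(5/4)·(x/y)

Answer: dy/dx=-(5/4)·(x/y)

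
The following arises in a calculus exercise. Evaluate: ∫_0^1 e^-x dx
Antiderivative: -e^-x
Evaluate: -(e^-1-1)

Answer: (e^-1-1)/(-1)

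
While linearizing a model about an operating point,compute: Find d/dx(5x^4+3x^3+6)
Power rule: d/dx(ax^n)=n·a·x^(n-1)
Term by term: 20·x^3+9·x^2

Answer: 20x^3+9x^2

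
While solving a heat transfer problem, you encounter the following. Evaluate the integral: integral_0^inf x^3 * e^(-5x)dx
This is a Gamma integral. Substitute u=5x (du=5 dx):
integral_0^inf x^3*e^(-5x) dx=(1/5^4) integral_0^inf u^3*e^(-u) du
=Gamma(4)/5^4=3!/5^4=6/625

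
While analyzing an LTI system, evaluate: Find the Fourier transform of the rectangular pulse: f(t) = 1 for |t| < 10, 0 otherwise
F(omega) = integral from -10 to 10 of e^(-j*omega*t) dt
= 2*sin(10*omega)/omega = 20*sinc(10*omega/pi)

Answer: 2*sin(10*omega)/omega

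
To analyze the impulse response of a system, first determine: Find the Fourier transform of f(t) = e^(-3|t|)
Using the standard pair: F{e^(-a|t|)}=2a/(a^2+omega^2)
With a=3: F(omega)=6/(9+omega^2)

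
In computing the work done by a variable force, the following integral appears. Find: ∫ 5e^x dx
Since d/dx[e^x] = + e^x, we get 5e^x + C

Answer: 5e^x + C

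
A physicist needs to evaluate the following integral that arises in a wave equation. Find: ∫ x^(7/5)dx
Power rule: ∫ x^(7/5) dx = x^(12/5)/(12/5)+C

Answer: (5/12)·x^(12/5)+C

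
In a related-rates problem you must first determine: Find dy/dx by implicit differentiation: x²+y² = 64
Differentiate both sides: 2x+2y·(dy/dx)=0
Solve: dy/dx=-2x/(2y)=-x/y

Answer: dy/dx=-x/y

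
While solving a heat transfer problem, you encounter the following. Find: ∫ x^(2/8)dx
Power rule: ∫ x^(1/4) dx=x^(5/4)/(5/4)+C

Answer: (4/5)·x^(5/4)+C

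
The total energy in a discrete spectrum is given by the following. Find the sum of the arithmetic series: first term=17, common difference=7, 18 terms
Last term: a_n = 17+(18-1)·7 = 136
Sum = n(a_1+a_n)/2 = 18(17+136)/2 = 1377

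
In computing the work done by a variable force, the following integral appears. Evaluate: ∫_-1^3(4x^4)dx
Step 1: Find antiderivative F(x) = (4/5)x^5
Step 2: F(3) - F(-1) = 972/5 - (-4/5) = 976/5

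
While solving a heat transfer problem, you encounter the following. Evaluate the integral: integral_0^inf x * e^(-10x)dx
This is a Gamma integral. Substitute u = 10x (du = 10 dx):
integral_0^inf x*e^(-10x) dx = (1/10^2) integral_0^inf u^1*e^(-u) du
= Gamma(2)/10^2 = 1!/10^2 = 1/100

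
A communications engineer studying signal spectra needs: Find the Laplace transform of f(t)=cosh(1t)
L{cosh(at)} = s/(s²-a²)
L{cosh(1t)} = s/(s²-1)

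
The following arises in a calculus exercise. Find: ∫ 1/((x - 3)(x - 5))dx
Partial fractions: 1/((x-3)(x-5)) = A/(x-3)+B/(x-5)
A = -1/2, B = 1/2
∫ [-1/2· 1/(x-3)+1/2· 1/(x-5)] dx
= (1/2)[ln|x-5| - ln|x-3|]+C

Answer: (1/2)·ln|(x-5)/(x-3)|+C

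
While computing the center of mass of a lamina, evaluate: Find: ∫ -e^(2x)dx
Since d/dx[e^(2x)] = 2e^(2x), we get -1/2 e^(2x)+C

Answer: (-1/2)e^(2x)+C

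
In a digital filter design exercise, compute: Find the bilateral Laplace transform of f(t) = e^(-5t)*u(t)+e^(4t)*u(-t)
For e^(-5t) * u(t): L=1/(s + 5), Re(s) > -5
For e^(4t) * u(-t): L=-1/(s-4), Re(s) < 4
Combined: F(s)=1/(s + 5) - 1/(s-4), -5 < Re(s) < 4

Answer: 1/(s + 5) - 1/(s-4), ROC: -5 < Re(s) < 4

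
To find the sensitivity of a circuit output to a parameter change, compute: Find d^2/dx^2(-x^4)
Apply power rule 2 times:
d^1: -4x^3
d^2: -12x^2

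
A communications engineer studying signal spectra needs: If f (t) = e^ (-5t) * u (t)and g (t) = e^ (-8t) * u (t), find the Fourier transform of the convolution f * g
By the convolution theorem: F{f*g}=F(omega)*G(omega)
F(omega)=1/(5+j*omega), G(omega)=1/(8+j*omega)
F{f*g}=1/((5+j*omega)(8+j*omega))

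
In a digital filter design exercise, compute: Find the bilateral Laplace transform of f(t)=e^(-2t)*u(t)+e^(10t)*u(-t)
For e^(-2t) * u(t): L = 1/(s + 2), Re(s) > -2
For e^(10t) * u(-t): L = -1/(s-10), Re(s) < 10
Combined: F(s) = 1/(s + 2) - 1/(s-10), -2 < Re(s) < 10

Answer: 1/(s + 2) - 1/(s-10), ROC: -2 < Re(s) < 10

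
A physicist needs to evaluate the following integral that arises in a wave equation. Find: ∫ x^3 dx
Using power rule: ∫ x^3 dx = 1/4 x^4 + C = (1/4)x^4 + C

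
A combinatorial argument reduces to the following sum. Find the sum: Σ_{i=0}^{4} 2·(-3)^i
Geometric series: S=a(1 - r^n)/(1 - r)
a=2, r=-3, n=5
S=2(1 + 243)/4=122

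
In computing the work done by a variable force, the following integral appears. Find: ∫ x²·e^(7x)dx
Integration by parts twice:
First: u=x², dv=e^(7x) dx => x²e^(7x)/7 - (2/7)∫ xe^(7x) dx
Second (∫ xe^(7x) dx): xe^(7x)/7 - e^(7x)/49
Combining: e^(7x)(x²/7-2x/49+2/343)+C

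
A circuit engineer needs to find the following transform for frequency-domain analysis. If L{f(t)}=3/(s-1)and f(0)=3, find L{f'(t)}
L{f'(t)}=s·F(s) - f(0)=3s/(s-1) - 3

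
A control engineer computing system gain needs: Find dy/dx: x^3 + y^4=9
Differentiate: 3x^2+4y^3·(dy/dx) = 0
dy/dx = -3x^2/(4y^3)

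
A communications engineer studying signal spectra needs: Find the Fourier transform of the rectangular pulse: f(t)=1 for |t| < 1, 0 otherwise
F(omega) = integral from -1 to 1 of e^(-j*omega*t) dt
= 2*sin(1*omega)/omega = 2*sinc(1*omega/pi)

Answer: 2*sin(1*omega)/omega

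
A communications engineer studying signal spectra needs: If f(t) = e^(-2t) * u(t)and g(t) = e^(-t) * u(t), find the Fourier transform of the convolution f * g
By the convolution theorem: F{f*g} = F(omega)*G(omega)
F(omega) = 1/(2+j*omega), G(omega) = 1/(1+j*omega)
F{f*g} = 1/((2+j*omega)(1+j*omega))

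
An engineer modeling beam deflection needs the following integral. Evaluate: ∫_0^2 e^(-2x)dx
Antiderivative: (1/(-2))e^(-2x)
Evaluate: (1/(-2))(e^-4-1)

Answer: (e^-4-1)/(-2)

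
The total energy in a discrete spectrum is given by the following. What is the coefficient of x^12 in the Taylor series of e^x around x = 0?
Taylor series of e^x = Σ x^n/n!
Coefficient of x^12 = 1/12! = 1/479001600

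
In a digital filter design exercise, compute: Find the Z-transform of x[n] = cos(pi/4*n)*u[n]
Z{cos(w0 * n) * u[n]}=z(z - cos(w0))/(z^2-2z * cos(w0)+1)
With w0=pi/4: X(z)=z(z - cos(pi/4))/(z^2-2z * cos(pi/4)+1)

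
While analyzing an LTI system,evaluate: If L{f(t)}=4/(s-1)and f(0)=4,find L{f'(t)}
L{f'(t)} = s·F(s) - f(0) = 4s/(s-1)-4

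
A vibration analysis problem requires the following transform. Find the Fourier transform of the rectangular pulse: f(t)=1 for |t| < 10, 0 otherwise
F(omega) = integral from -10 to 10 of e^(-j*omega*t) dt
= 2*sin(10*omega)/omega = 20*sinc(10*omega/pi)

Answer: 2*sin(10*omega)/omega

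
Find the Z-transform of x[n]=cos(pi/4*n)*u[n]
Z{cos(w0*n)*u[n]} = z(z - cos(w0))/(z^2-2z*cos(w0)+1)
With w0 = pi/4: X(z) = z(z - cos(pi/4))/(z^2-2z*cos(pi/4)+1)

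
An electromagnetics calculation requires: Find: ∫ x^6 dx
Using power rule: ∫ x^6 dx=1/7 x^7+C=(1/7)x^7+C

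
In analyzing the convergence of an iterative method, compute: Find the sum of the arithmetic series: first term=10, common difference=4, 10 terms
Last term: a_n = 10+(10-1)·4 = 46
Sum = n(a_1+a_n)/2 = 10(10+46)/2 = 280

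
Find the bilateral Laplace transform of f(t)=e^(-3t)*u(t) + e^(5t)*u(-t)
For e^(-3t) * u(t): L=1/(s + 3), Re(s) > -3
For e^(5t) * u(-t): L=-1/(s-5), Re(s) < 5
Combined: F(s)=1/(s + 3) - 1/(s-5), -3 < Re(s) < 5

Answer: 1/(s + 3) - 1/(s-5), ROC: -3 < Re(s) < 5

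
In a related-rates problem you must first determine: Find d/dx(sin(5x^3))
Chain rule: d/dx[sin(u)]=cos(u)·u' where u=5x^3
u'=15x^2

Answer: 15x^2·cos(5x^3)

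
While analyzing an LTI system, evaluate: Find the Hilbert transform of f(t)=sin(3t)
The Hilbert transform shifts each frequency component by -pi/2.
H{sin(wt)} = -cos(wt)
With w = 3: H{sin(3t)} = -cos(3t)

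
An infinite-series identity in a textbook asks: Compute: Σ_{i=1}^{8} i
Using formula: Σ i^1=n(n+1)/2=8·9/2=36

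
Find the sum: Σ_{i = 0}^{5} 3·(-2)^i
Geometric series: S=a(1 - r^n)/(1 - r)
a=3, r=-2, n=6
S=3(1 - 64)/3=-63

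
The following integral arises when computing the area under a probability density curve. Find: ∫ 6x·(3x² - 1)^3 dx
Let u=3x² - 1, du=6x dx
∫ u^3 du=u^4/4 + C

Answer: (3x² - 1)^4/4 + C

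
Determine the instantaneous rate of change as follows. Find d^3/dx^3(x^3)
Apply power rule 3 times:
d^1: 3x^2
d^2: 6x
d^3: 6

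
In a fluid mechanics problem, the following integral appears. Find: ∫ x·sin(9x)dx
By parts: u = x, dv = sin(9x) dx
du = dx, v = -cos(9x)/9
= -x·cos(9x)/9+sin(9x)/9²+C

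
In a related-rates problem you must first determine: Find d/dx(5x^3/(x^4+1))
Quotient rule: (f/g)' = (f'g - fg')/g²
f = 5x^3, f' = 15x^2
g = x^4 + 1, g' = 4x^3

Answer: (15x^2·(x^4 + 1) - 20x^6)/(x^4 + 1)²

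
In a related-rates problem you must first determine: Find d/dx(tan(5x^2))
Chain rule: d/dx[tan(u)]=sec²(u)·u' where u=5x^2
u'=10x

Answer: 10x·sec²(5x^2)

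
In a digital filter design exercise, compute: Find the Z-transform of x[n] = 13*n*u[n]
Z{n * u[n]} = z/(z-1)^2
By linearity: Z{13 * n * u[n]} = 13z/(z-1)^2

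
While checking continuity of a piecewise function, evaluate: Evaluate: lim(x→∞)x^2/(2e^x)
Apply L'Hôpital 2 times (∞/∞ each time):
Eventually get 2!/(2e^x) → 0

Answer: 0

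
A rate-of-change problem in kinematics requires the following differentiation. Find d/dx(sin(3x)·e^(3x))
Product rule: (fg)' = f'g+fg'
f = sin(3x), f' = 3·cos(3x)
g = e^(3x), g' = 3·e^(3x)

Answer: 3·cos(3x)·e^(3x)+3·sin(3x)·e^(3x)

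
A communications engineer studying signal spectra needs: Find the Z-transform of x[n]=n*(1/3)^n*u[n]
Using the property Z{n * a^n * u[n]}=az/(z-a)^2
With a=1/3: X(z)=(1/3)z/(z - 1/3)^2, |z| > 1/3

Answer: (1/3)z/(z - 1/3)^2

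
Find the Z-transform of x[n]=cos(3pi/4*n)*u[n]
Z{cos(w0*n)*u[n]}=z(z - cos(w0))/(z^2-2z*cos(w0)+1)
With w0=3pi/4: X(z)=z(z - cos(3pi/4))/(z^2-2z*cos(3pi/4)+1)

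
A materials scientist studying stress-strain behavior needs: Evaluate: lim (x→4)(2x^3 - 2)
Polynomial is continuous, so substitute x=4:
2·4^3 - 2=126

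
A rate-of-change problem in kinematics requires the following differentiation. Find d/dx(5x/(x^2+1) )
Quotient rule: (f/g)' = (f'g - fg')/g²
f = 5x, f' = 5
g = x^2 + 1, g' = 2x

Answer: (5·(x^2 + 1) - 10x^2)/(x^2 + 1)²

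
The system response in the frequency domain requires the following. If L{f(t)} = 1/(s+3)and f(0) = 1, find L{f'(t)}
L{f'(t)}=s·F(s) - f(0)=s/(s+3)-1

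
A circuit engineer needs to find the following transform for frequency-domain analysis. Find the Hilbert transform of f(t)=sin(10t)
The Hilbert transform shifts each frequency component by -pi/2.
H{sin(wt)}=-cos(wt)
With w=10: H{sin(10t)}=-cos(10t)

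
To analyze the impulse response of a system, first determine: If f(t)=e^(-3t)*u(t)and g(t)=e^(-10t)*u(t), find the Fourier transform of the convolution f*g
By the convolution theorem: F{f*g} = F(omega)*G(omega)
F(omega) = 1/(3 + j*omega), G(omega) = 1/(10 + j*omega)
F{f*g} = 1/((3 + j*omega)(10 + j*omega))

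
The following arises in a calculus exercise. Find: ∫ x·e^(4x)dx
Integration by parts: u=x, dv=e^(4x) dx
du=dx, v=e^(4x)/4
=x·e^(4x)/4 - ∫ e^(4x)/4 dx
=x·e^(4x)/4 - e^(4x)/16 + C

Answer: e^(4x)(x/4 - 1/16) + C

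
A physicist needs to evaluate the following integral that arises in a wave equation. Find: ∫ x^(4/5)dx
Power rule: ∫ x^(4/5) dx = x^(9/5)/(9/5)+C

Answer: (5/9)·x^(9/5)+C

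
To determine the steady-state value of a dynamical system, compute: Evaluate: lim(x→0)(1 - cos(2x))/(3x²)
Using 1-cos(u) ≈ u²/2 for small u:
(1-cos(2x)) ≈ (2x)²/2=4x²/2
So limit=4/(2·3)=2/3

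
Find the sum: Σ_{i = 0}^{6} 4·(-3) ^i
Geometric series: S=a(1 - r^n)/(1 - r)
a=4, r=-3, n=7
S=4(1 + 2187)/4=2188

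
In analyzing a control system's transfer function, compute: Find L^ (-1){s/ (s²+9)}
L^(-1){s/(s²+w²)}=cos(wt)
Here w=3

Answer: cos(3t)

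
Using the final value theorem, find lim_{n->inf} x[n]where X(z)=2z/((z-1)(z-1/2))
Final value theorem: lim x[n]=lim_{z->1} (z-1)*X(z)
(z-1)*X(z)=2z/(z-1/2)
As z->1: 2/(1-1/2)=2/(1/2)=4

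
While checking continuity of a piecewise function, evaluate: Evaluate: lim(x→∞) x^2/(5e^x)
Apply L'Hôpital 2 times (∞/∞ each time):
Eventually get 2!/(5e^x) → 0

Answer: 0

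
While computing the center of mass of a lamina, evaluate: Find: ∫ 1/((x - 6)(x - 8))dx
Partial fractions: 1/((x-6)(x-8)) = A/(x-6)+B/(x-8)
A = -1/2, B = 1/2
∫ [-1/2· 1/(x-6)+1/2· 1/(x-8)] dx
= (1/2)[ln|x-8| - ln|x-6|]+C

Answer: (1/2)·ln|(x-8)/(x-6)|+C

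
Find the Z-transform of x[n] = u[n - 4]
Using the time-shift property: Z{u[n-4]} = z^(-4) * z/(z-1)
= z^(-3)/(z-1)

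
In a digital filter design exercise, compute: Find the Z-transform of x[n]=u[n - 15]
Using the time-shift property: Z{u[n-15]} = z^(-15)*z/(z-1)
= z^(-14)/(z-1)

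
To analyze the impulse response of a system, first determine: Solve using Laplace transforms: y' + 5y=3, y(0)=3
Take L of both sides: sY(s)-3+5Y(s) = 3/s
Y(s)(s+5) = 3/s+3
Y(s) = 3/(s(s+5))+3/(s+5)
Partial fractions: 3/(s(s+5)) = (3/5)/s - (3/5)/(s+5)
So Y(s) = (3/5)/s+(12/5)/(s+5)
Inverse transform (L^(-1){1/s} = 1, L^(-1){1/(s+5)} = e^(-5t)):

Answer: y(t) = 3/5+(12/5)·e^(-5t)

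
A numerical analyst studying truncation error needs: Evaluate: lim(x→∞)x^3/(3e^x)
Apply L'Hôpital 3 times (∞/∞ each time):
Eventually get 3!/(3e^x) → 0

Answer: 0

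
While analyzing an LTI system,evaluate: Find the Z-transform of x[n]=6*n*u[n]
Z{n*u[n]} = z/(z-1)^2
By linearity: Z{6*n*u[n]} = 6z/(z-1)^2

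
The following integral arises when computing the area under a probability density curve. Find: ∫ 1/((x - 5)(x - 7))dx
Partial fractions: 1/((x-5)(x-7))=A/(x-5) + B/(x-7)
A=-1/2, B=1/2
∫ [-1/2· 1/(x-5) + 1/2· 1/(x-7)] dx
=(1/2)[ln|x-7| - ln|x-5|] + C

Answer: (1/2)·ln|(x-7)/(x-5)| + C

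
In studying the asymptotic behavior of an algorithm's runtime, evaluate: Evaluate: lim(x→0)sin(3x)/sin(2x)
sin(u) ≈ u for small u:
sin(3x)/sin(2x) ≈ 3x/(2x)=3/2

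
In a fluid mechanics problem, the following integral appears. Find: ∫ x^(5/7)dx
Power rule: ∫ x^(5/7) dx = x^(12/7)/(12/7) + C

Answer: (7/12)·x^(12/7) + C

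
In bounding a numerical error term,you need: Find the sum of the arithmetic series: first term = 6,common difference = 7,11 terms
Last term: a_n=6+(11-1)·7=76
Sum=n(a_1+a_n)/2=11(6+76)/2=451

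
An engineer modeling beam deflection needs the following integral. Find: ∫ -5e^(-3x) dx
Since d/dx[e^(-3x)] = -3e^(-3x), we get 5/3 e^(-3x)+C

Answer: (5/3)e^(-3x)+C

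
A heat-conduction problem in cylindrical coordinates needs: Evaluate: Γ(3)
Γ(n) = (n-1)! for positive integers
Γ(3) = 2! = 2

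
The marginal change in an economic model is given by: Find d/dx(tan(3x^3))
Chain rule: d/dx[tan(u)]=sec²(u)·u' where u=3x^3
u'=9x^2

Answer: 9x^2·sec²(3x^3)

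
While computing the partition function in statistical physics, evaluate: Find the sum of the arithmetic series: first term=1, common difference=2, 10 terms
Last term: a_n = 1+(10-1)·2 = 19
Sum = n(a_1+a_n)/2 = 10(1+19)/2 = 100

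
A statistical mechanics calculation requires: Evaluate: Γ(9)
Γ(n)=(n-1)! for positive integers
Γ(9)=8!=40320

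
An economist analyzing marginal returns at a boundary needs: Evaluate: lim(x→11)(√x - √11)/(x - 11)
Multiply by conjugate (√x + √11)/(√x + √11):
=(x - 11)/((x - 11)(√x + √11))=1/(√x + √11)
As x → 11: 1/(2√11)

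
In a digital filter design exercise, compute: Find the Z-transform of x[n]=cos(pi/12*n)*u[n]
Z{cos(w0*n)*u[n]}=z(z - cos(w0))/(z^2 - 2z*cos(w0) + 1)
With w0=pi/12: X(z)=z(z - cos(pi/12))/(z^2 - 2z*cos(pi/12) + 1)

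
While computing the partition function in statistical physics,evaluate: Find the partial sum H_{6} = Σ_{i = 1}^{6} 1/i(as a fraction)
H_6=1+1/2+1/3+...+1/6
=49/20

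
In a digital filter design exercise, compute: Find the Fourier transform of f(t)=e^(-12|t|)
Using the standard pair: F{e^(-a|t|)} = 2a/(a^2 + omega^2)
With a = 12: F(omega) = 24/(144 + omega^2)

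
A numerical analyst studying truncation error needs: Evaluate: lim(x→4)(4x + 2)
Polynomial is continuous, so substitute x=4:
4·4 + 2=18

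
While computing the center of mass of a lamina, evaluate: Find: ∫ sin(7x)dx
Using substitution u=7x: ∫ sin(u) du/7=-cos(u)/7+C

Answer: (-1/7)cos(7x)+C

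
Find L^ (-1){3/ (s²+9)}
L^(-1){w/(s²+w²)}=sin(wt)
Here w=3

Answer: sin(3t)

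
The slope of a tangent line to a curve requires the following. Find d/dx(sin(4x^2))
Chain rule: d/dx[sin(u)]=cos(u)·u' where u=4x^2
u'=8x

Answer: 8x·cos(4x^2)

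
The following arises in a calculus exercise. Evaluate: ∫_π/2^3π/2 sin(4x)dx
Antiderivative: -cos(4x)/4
Evaluate at bounds: [-cos(4·3π/2)/4] - [-cos(4·π/2)/4]
=(-(1)+(1))/4=0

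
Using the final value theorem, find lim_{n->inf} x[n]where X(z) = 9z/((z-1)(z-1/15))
Final value theorem: lim x[n] = lim_{z->1} (z-1) * X(z)
(z-1) * X(z) = 9z/(z-1/15)
As z->1: 9/(1 - 1/15) = 9/(14/15) = 135/14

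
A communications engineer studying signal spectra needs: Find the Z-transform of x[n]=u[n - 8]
Using the time-shift property: Z{u[n-8]}=z^(-8) * z/(z-1)
=z^(-7)/(z-1)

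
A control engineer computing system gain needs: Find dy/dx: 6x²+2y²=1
Differentiate: 12x + 4y·(dy/dx)=0
dy/dx=-12x/(4y)=-3·(x/y)

Answer: dy/dx=-3·(x/y)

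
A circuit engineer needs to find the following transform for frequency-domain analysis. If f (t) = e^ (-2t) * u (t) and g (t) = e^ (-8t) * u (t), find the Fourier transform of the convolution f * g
By the convolution theorem: F{f*g}=F(omega)*G(omega)
F(omega)=1/(2 + j*omega), G(omega)=1/(8 + j*omega)
F{f*g}=1/((2 + j*omega)(8 + j*omega))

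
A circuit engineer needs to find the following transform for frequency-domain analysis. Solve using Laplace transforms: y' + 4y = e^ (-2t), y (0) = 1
Take L: sY - 1 + 4Y = 1/(s + 2)
Y(s + 4) = 1/(s + 2) + 1
Y = 1/((s + 2)(s + 4)) + 1/(s + 4)
Partial fractions: 1/((s + 2)(s + 4)) = (1/2)/(s + 2) - (1/2)/(s + 4)
So Y = (1/2)/(s + 2) + (1/2)/(s + 4)
Inverse Laplace transform (L^(-1){1/(s + 2)} = e^(-2t), L^(-1){1/(s + 4)} = e^(-4t)):

Answer: y(t) = (1/2)·e^(-2t) + (1/2)·e^(-4t)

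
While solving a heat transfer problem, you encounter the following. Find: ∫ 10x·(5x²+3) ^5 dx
Let u = 5x²+3, du = 10x dx
∫ u^5 du = u^6/6+C

Answer: (5x²+3)^6/6+C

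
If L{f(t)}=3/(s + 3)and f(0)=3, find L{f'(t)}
L{f'(t)}=s·F(s) - f(0)=3s/(s+3)-3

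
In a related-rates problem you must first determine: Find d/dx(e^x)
Chain rule: d/dx[e^u]=e^u · u' where u=x
u'=1

Answer: 1·e^x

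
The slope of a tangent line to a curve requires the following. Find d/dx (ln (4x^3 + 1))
Chain rule: d/dx[ln(u)] = u'/u where u = 4x^3 + 1
u' = 12x^2

Answer: (12x^2)/(4x^3 + 1)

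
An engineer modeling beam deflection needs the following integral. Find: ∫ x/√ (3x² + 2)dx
Let u=3x² + 2, du=6x dx
∫ (1/6)·u^(-1/2) du=√u/3 + C

Answer: √(3x² + 2)/3 + C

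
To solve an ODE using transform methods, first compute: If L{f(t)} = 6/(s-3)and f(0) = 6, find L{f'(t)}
L{f'(t)}=s·F(s) - f(0)=6s/(s-3) - 6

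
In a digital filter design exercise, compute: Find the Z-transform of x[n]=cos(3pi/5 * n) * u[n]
Z{cos(w0 * n) * u[n]} = z(z - cos(w0))/(z^2-2z * cos(w0)+1)
With w0 = 3pi/5: X(z) = z(z - cos(3pi/5))/(z^2-2z * cos(3pi/5)+1)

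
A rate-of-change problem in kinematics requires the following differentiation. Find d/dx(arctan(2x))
d/dx[arctan(u)] = u'/(1+u²), u = 2x, u' = 2

Answer: 2/(1+4x²)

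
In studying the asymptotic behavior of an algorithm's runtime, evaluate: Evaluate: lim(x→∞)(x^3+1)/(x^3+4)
Divide numerator and denominator by x^3:
lim (1 + 1/x^3)/(1 + 4/x^3) = 1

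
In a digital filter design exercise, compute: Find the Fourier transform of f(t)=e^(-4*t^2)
The Fourier transform of a Gaussian e^(-a*t^2) is sqrt(pi/a)*e^(-omega^2/(4a)).
With a=4: F(omega)=sqrt(pi)/2*e^(-omega^2/16)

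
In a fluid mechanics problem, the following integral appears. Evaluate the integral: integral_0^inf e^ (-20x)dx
integral_0^inf e^(-20x) dx=[-1/20 * e^(-20x)]_0^inf
=0 - (-1/20)=1/20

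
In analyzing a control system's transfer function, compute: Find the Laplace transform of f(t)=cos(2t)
L{cos(wt)}=s/(s² + w²)
L{cos(2t)}=s/(s² + 4)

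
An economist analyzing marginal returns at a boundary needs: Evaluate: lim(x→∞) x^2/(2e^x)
Apply L'Hôpital 2 times (∞/∞ each time):
Eventually get 2!/(2e^x) → 0

Answer: 0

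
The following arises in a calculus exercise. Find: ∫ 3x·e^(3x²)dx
Let u = 3x², du = 6x dx
∫ (1/2)e^u du = e^u/2 + C

Answer: e^(3x²)/2 + C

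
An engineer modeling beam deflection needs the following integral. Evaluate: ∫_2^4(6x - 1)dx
Step 1: Find antiderivative F(x) = 3x^2 - x
Step 2: F(4) - F(2) = 44 - (10) = 34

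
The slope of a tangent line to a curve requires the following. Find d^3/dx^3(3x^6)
Apply power rule 3 times:
d^1: 18x^5
d^2: 90x^4
d^3: 360x^3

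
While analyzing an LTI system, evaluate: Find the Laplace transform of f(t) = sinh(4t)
L{sinh(at)}=a/(s²-a²)
L{sinh(4t)}=4/(s²-16)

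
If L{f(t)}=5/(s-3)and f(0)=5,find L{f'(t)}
L{f'(t)} = s·F(s) - f(0) = 5s/(s-3)-5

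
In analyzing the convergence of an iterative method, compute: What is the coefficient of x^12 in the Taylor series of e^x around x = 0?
Taylor series of e^x = Σ x^n/n!
Coefficient of x^12 = 1/12! = 1/479001600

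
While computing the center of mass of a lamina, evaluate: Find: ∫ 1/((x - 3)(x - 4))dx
Partial fractions: 1/((x-3)(x-4)) = A/(x-3)+B/(x-4)
A = -1, B = 1
∫ [-1· 1/(x-3)+1· 1/(x-4)] dx
= (1)[ln|x-4| - ln|x-3|]+C

Answer: ln|(x-4)/(x-3)|+C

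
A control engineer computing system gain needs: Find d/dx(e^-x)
Chain rule: d/dx[e^u] = e^u · u' where u = -x
u' = -1

Answer: -1·e^-x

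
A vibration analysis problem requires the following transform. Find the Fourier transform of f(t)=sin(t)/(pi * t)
sin(W * t)/(pi * t) = (W/pi) * sinc(W * t/pi) is the impulse response of the ideal low-pass filter with cutoff W (here W = 1).
Its Fourier transform is a rectangular function:
F(omega) = 1 for |omega| < 1, 0 otherwise

Answer: rect(omega/2) [i.e., 1 for |omega| < 1, 0 otherwise]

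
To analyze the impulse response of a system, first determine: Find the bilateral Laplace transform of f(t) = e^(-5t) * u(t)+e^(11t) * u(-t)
For e^(-5t)*u(t): L = 1/(s+5), Re(s) > -5
For e^(11t)*u(-t): L = -1/(s-11), Re(s) < 11
Combined: F(s) = 1/(s+5)-1/(s-11), -5 < Re(s) < 11

Answer: 1/(s+5)-1/(s-11), ROC: -5 < Re(s) < 11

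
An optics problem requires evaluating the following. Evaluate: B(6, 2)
B(x,y)=Γ(x)Γ(y)/Γ(x + y)=(x-1)!(y-1)!/(x + y-1)!
B(6,2)=5!·1!/7!=1/42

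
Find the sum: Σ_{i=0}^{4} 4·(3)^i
Geometric series: S = a(1 - r^n)/(1 - r)
a = 4, r = 3, n = 5
S = 4(1-243)/-2 = 484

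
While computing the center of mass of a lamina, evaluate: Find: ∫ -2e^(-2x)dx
Since d/dx[e^(-2x)] = -2e^(-2x), we get 1 e^(-2x)+C

Answer: e^(-2x)+C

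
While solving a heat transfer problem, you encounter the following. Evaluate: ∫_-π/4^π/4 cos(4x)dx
Antiderivative: sin(4x)/4
Evaluate at bounds: [sin(4·π/4)/4] - [sin(4·-π/4)/4]
=((0) - (0))/4=0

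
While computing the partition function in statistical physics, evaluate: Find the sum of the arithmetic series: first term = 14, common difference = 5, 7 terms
Last term: a_n = 14 + (7 - 1)·5 = 44
Sum = n(a_1 + a_n)/2 = 7(14 + 44)/2 = 203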